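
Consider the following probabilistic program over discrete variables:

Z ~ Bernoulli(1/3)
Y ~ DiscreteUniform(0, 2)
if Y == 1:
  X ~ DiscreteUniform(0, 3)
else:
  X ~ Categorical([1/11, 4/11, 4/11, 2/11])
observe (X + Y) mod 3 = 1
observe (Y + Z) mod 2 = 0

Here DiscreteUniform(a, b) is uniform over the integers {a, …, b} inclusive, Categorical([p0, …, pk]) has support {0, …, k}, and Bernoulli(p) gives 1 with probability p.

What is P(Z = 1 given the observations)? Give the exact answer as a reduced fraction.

P(Z = 1 | obs) = 11/43

Enumerate traces; 4 have nonzero weight after conditioning:
  (Z=0, Y=0, X=1) weight 8/99
  (Z=0, Y=2, X=2) weight 8/99
  (Z=1, Y=1, X=0) weight 1/36
  (Z=1, Y=1, X=3) weight 1/36
Group by Z:
  weight(Z=0) = 16/99
  weight(Z=1) = 1/18
Total weight = 16/99 + 1/18 = 43/198
P(Z=0 | obs) = 16/99 / 43/198 = 32/43
P(Z=1 | obs) = 1/18 / 43/198 = 11/43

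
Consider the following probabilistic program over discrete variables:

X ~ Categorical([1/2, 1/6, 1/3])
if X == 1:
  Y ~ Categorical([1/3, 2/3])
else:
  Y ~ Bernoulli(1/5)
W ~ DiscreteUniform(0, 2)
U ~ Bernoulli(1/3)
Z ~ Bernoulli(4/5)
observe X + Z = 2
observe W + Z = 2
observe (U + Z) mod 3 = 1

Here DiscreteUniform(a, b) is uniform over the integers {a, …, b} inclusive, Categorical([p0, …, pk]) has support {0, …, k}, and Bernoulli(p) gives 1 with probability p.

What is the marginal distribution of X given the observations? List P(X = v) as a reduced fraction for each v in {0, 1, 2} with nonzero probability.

Enumerate traces; 4 have nonzero weight after conditioning:
  (X=1, Y=0, W=1, U=0, Z=1) weight 4/405
  (X=1, Y=1, W=1, U=0, Z=1) weight 8/405
  (X=2, Y=0, W=2, U=1, Z=0) weight 4/675
  (X=2, Y=1, W=2, U=1, Z=0) weight 1/675
Group by X:
  weight(X=1) = 4/135
  weight(X=2) = 1/135
Total weight = 4/135 + 1/135 = 1/27
P(X=1 | obs) = 4/135 / 1/27 = 4/5
P(X=2 | obs) = 1/135 / 1/27 = 1/5

P(X=1) = 4/5, P(X=2) = 1/5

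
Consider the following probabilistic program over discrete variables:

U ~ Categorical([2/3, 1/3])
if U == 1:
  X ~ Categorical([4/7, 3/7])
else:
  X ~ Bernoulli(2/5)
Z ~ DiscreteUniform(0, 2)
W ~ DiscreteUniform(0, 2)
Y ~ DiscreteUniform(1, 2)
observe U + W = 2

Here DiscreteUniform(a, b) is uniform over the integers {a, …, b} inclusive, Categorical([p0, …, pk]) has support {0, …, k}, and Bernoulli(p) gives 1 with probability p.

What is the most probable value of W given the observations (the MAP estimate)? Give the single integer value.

argmax_v P(W = v | obs) = 2

Enumerate traces; 24 have nonzero weight after conditioning:
  (U=0, X=0, Z=0, W=2, Y=1) weight 1/45
  (U=0, X=0, Z=0, W=2, Y=2) weight 1/45
  (U=0, X=0, Z=1, W=2, Y=1) weight 1/45
  (U=0, X=0, Z=1, W=2, Y=2) weight 1/45
  (U=0, X=0, Z=2, W=2, Y=1) weight 1/45
  (U=0, X=0, Z=2, W=2, Y=2) weight 1/45
  (U=0, X=1, Z=0, W=2, Y=1) weight 2/135
  (U=0, X=1, Z=0, W=2, Y=2) weight 2/135
  (U=1, X=0, Z=0, W=1, Y=1) weight 2/189
  … 15 more
Group by W:
  weight(W=1) = 1/9
  weight(W=2) = 2/9
Total weight = 1/9 + 2/9 = 1/3
P(W=1 | obs) = 1/9 / 1/3 = 1/3
P(W=2 | obs) = 2/9 / 1/3 = 2/3
argmax = 2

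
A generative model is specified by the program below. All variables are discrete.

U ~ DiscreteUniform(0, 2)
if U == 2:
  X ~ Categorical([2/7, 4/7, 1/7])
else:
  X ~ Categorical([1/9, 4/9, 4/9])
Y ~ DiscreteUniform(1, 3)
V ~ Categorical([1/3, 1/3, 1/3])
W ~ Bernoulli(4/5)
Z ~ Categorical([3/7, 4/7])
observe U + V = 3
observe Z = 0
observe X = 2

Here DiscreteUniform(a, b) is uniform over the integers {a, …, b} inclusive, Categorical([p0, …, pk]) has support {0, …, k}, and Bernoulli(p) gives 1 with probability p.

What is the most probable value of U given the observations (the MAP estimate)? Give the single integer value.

Enumerate traces; 12 have nonzero weight after conditioning:
  (U=1, X=2, Y=1, V=2, W=0, Z=0) weight 4/2835
  (U=1, X=2, Y=1, V=2, W=1, Z=0) weight 16/2835
  (U=1, X=2, Y=2, V=2, W=0, Z=0) weight 4/2835
  (U=1, X=2, Y=2, V=2, W=1, Z=0) weight 16/2835
  (U=1, X=2, Y=3, V=2, W=0, Z=0) weight 4/2835
  (U=1, X=2, Y=3, V=2, W=1, Z=0) weight 16/2835
  (U=2, X=2, Y=1, V=1, W=0, Z=0) weight 1/2205
  (U=2, X=2, Y=1, V=1, W=1, Z=0) weight 4/2205
  … 4 more
Group by U:
  weight(U=1) = 4/189
  weight(U=2) = 1/147
Total weight = 4/189 + 1/147 = 37/1323
P(U=1 | obs) = 4/189 / 37/1323 = 28/37
P(U=2 | obs) = 1/147 / 37/1323 = 9/37
argmax = 1

argmax_v P(U = v | obs) = 1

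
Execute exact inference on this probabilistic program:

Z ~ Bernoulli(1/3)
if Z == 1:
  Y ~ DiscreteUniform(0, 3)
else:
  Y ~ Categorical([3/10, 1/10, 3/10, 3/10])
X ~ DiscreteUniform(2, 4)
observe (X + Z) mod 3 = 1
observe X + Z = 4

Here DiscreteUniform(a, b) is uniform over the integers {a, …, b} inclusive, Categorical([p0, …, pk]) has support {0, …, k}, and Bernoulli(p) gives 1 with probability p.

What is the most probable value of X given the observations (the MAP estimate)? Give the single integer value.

argmax_v P(X = v | obs) = 4

Enumerate traces; 8 have nonzero weight after conditioning:
  (Z=0, Y=0, X=4) weight 1/15
  (Z=0, Y=1, X=4) weight 1/45
  (Z=0, Y=2, X=4) weight 1/15
  (Z=0, Y=3, X=4) weight 1/15
  (Z=1, Y=0, X=3) weight 1/36
  (Z=1, Y=1, X=3) weight 1/36
  (Z=1, Y=2, X=3) weight 1/36
  (Z=1, Y=3, X=3) weight 1/36
Group by X:
  weight(X=3) = 1/9
  weight(X=4) = 2/9
Total weight = 1/9 + 2/9 = 1/3
P(X=3 | obs) = 1/9 / 1/3 = 1/3
P(X=4 | obs) = 2/9 / 1/3 = 2/3
argmax = 4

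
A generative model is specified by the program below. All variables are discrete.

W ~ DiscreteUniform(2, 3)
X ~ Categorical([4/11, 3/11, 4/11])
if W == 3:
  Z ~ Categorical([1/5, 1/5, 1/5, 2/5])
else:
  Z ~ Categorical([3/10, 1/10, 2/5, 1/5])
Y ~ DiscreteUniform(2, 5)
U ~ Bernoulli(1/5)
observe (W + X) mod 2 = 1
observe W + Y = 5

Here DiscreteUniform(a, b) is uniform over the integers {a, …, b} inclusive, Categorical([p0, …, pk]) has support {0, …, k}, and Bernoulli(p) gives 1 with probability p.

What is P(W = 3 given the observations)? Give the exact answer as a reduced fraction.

Enumerate traces; 24 have nonzero weight after conditioning:
  (W=2, X=1, Z=0, Y=3, U=0) weight 9/1100
  (W=2, X=1, Z=0, Y=3, U=1) weight 9/4400
  (W=2, X=1, Z=1, Y=3, U=0) weight 3/1100
  (W=2, X=1, Z=1, Y=3, U=1) weight 3/4400
  (W=2, X=1, Z=2, Y=3, U=0) weight 3/275
  (W=2, X=1, Z=2, Y=3, U=1) weight 3/1100
  (W=2, X=1, Z=3, Y=3, U=0) weight 3/550
  (W=2, X=1, Z=3, Y=3, U=1) weight 3/2200
  (W=3, X=0, Z=0, Y=2, U=0) weight 2/275
  … 15 more
Group by W:
  weight(W=2) = 3/88
  weight(W=3) = 1/11
Total weight = 3/88 + 1/11 = 1/8
P(W=2 | obs) = 3/88 / 1/8 = 3/11
P(W=3 | obs) = 1/11 / 1/8 = 8/11

P(W = 3 | obs) = 8/11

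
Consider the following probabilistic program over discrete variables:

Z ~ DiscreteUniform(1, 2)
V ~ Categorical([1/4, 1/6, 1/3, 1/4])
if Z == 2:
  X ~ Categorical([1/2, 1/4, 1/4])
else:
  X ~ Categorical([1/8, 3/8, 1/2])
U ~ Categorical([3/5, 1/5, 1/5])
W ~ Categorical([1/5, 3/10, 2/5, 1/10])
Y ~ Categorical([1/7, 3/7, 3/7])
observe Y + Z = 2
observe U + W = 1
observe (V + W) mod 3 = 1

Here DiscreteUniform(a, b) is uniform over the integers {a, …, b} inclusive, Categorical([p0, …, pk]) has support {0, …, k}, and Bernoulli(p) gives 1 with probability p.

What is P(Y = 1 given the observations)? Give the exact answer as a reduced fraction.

P(Y = 1 | obs) = 3/4

Enumerate traces; 18 have nonzero weight after conditioning:
  (Z=1, V=0, X=0, U=0, W=1, Y=1) weight 27/22400
  (Z=1, V=0, X=1, U=0, W=1, Y=1) weight 81/22400
  (Z=1, V=0, X=2, U=0, W=1, Y=1) weight 27/5600
  (Z=1, V=1, X=0, U=1, W=0, Y=1) weight 1/5600
  (Z=1, V=1, X=1, U=1, W=0, Y=1) weight 3/5600
  (Z=1, V=1, X=2, U=1, W=0, Y=1) weight 1/1400
  (Z=1, V=3, X=0, U=0, W=1, Y=1) weight 27/22400
  (Z=1, V=3, X=1, U=0, W=1, Y=1) weight 81/22400
  (Z=2, V=0, X=0, U=0, W=1, Y=0) weight 9/5600
  … 9 more
Group by Y:
  weight(Y=0) = 29/4200
  weight(Y=1) = 29/1400
Total weight = 29/4200 + 29/1400 = 29/1050
P(Y=0 | obs) = 29/4200 / 29/1050 = 1/4
P(Y=1 | obs) = 29/1400 / 29/1050 = 3/4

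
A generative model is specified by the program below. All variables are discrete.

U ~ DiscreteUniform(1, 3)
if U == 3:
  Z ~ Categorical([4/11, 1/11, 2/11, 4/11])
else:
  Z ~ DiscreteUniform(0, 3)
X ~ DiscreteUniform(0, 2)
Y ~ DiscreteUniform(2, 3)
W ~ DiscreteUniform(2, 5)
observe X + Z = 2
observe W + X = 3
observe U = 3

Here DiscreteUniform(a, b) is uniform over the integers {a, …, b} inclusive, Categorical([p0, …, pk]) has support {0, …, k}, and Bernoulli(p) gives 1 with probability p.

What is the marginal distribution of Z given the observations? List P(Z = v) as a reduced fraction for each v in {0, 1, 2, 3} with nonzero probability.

Enumerate traces; 4 have nonzero weight after conditioning:
  (U=3, Z=1, X=1, Y=2, W=2) weight 1/792
  (U=3, Z=1, X=1, Y=3, W=2) weight 1/792
  (U=3, Z=2, X=0, Y=2, W=3) weight 1/396
  (U=3, Z=2, X=0, Y=3, W=3) weight 1/396
Group by Z:
  weight(Z=1) = 1/396
  weight(Z=2) = 1/198
Total weight = 1/396 + 1/198 = 1/132
P(Z=1 | obs) = 1/396 / 1/132 = 1/3
P(Z=2 | obs) = 1/198 / 1/132 = 2/3

P(Z=1) = 1/3, P(Z=2) = 2/3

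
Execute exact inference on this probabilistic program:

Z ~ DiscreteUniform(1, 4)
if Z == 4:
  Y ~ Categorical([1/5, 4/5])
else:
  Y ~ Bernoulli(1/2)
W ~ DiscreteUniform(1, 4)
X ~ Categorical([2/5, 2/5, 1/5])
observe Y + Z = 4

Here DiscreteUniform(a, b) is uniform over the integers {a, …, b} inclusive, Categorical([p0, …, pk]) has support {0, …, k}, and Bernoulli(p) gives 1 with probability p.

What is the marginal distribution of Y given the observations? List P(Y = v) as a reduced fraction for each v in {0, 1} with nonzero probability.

Enumerate traces; 24 have nonzero weight after conditioning:
  (Z=3, Y=1, W=1, X=0) weight 1/80
  (Z=3, Y=1, W=1, X=1) weight 1/80
  (Z=3, Y=1, W=1, X=2) weight 1/160
  (Z=3, Y=1, W=2, X=0) weight 1/80
  (Z=3, Y=1, W=2, X=1) weight 1/80
  (Z=3, Y=1, W=2, X=2) weight 1/160
  (Z=3, Y=1, W=3, X=0) weight 1/80
  (Z=3, Y=1, W=3, X=1) weight 1/80
  (Z=4, Y=0, W=1, X=0) weight 1/200
  … 15 more
Group by Y:
  weight(Y=0) = 1/20
  weight(Y=1) = 1/8
Total weight = 1/20 + 1/8 = 7/40
P(Y=0 | obs) = 1/20 / 7/40 = 2/7
P(Y=1 | obs) = 1/8 / 7/40 = 5/7

P(Y=0) = 2/7, P(Y=1) = 5/7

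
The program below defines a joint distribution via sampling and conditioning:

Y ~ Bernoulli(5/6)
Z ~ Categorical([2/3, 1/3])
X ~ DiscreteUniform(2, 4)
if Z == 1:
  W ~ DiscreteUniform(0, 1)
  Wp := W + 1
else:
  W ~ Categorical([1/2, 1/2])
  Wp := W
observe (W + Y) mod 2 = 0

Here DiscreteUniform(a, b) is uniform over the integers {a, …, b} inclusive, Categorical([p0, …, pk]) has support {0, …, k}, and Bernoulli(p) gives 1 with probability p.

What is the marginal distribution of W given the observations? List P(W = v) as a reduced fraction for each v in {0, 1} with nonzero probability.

P(W=0) = 1/6, P(W=1) = 5/6

Enumerate traces; 12 have nonzero weight after conditioning:
  (Y=0, Z=0, X=2, W=0) weight 1/54
  (Y=0, Z=0, X=3, W=0) weight 1/54
  (Y=0, Z=0, X=4, W=0) weight 1/54
  (Y=0, Z=1, X=2, W=0) weight 1/108
  (Y=0, Z=1, X=3, W=0) weight 1/108
  (Y=0, Z=1, X=4, W=0) weight 1/108
  (Y=1, Z=0, X=2, W=1) weight 5/54
  (Y=1, Z=0, X=3, W=1) weight 5/54
  … 4 more
Group by W:
  weight(W=0) = 1/12
  weight(W=1) = 5/12
Total weight = 1/12 + 5/12 = 1/2
P(W=0 | obs) = 1/12 / 1/2 = 1/6
P(W=1 | obs) = 5/12 / 1/2 = 5/6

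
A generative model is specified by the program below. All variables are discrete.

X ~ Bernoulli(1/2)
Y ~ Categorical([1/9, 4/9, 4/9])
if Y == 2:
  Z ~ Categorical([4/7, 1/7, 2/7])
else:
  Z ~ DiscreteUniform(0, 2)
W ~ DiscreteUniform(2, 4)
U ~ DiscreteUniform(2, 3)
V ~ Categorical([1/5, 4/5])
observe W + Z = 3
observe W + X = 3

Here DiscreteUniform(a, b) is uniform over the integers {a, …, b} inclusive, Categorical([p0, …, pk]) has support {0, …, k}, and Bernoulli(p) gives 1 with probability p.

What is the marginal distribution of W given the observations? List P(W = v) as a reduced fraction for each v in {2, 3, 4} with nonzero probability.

P(W=2) = 47/130, P(W=3) = 83/130

Enumerate traces; 24 have nonzero weight after conditioning:
  (X=0, Y=0, Z=0, W=3, U=2, V=0) weight 1/1620
  (X=0, Y=0, Z=0, W=3, U=2, V=1) weight 1/405
  (X=0, Y=0, Z=0, W=3, U=3, V=0) weight 1/1620
  (X=0, Y=0, Z=0, W=3, U=3, V=1) weight 1/405
  (X=0, Y=1, Z=0, W=3, U=2, V=0) weight 1/405
  (X=0, Y=1, Z=0, W=3, U=2, V=1) weight 4/405
  (X=0, Y=1, Z=0, W=3, U=3, V=0) weight 1/405
  (X=0, Y=1, Z=0, W=3, U=3, V=1) weight 4/405
  (X=1, Y=0, Z=1, W=2, U=2, V=0) weight 1/1620
  … 15 more
Group by W:
  weight(W=2) = 47/1134
  weight(W=3) = 83/1134
Total weight = 47/1134 + 83/1134 = 65/567
P(W=2 | obs) = 47/1134 / 65/567 = 47/130
P(W=3 | obs) = 83/1134 / 65/567 = 83/130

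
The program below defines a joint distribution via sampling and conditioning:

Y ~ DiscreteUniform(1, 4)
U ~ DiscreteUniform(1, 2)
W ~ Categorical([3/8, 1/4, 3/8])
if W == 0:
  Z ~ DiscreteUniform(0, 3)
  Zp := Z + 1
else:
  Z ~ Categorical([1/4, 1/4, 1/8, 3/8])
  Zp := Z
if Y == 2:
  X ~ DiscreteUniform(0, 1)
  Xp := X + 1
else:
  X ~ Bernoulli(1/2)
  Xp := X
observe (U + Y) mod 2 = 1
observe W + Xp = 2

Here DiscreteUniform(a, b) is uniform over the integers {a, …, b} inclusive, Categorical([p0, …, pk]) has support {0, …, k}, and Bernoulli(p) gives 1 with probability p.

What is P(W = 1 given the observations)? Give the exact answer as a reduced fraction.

Enumerate traces; 32 have nonzero weight after conditioning:
  (Y=1, U=2, W=1, Z=0, X=1) weight 1/256
  (Y=1, U=2, W=1, Z=1, X=1) weight 1/256
  (Y=1, U=2, W=1, Z=2, X=1) weight 1/512
  (Y=1, U=2, W=1, Z=3, X=1) weight 3/512
  (Y=1, U=2, W=2, Z=0, X=0) weight 3/512
  (Y=1, U=2, W=2, Z=1, X=0) weight 3/512
  (Y=1, U=2, W=2, Z=2, X=0) weight 3/1024
  (Y=1, U=2, W=2, Z=3, X=0) weight 9/1024
  (Y=2, U=1, W=0, Z=0, X=1) weight 3/512
  … 23 more
Group by W:
  weight(W=0) = 3/128
  weight(W=1) = 1/16
  weight(W=2) = 9/128
Total weight = 3/128 + 1/16 + 9/128 = 5/32
P(W=0 | obs) = 3/128 / 5/32 = 3/20
P(W=1 | obs) = 1/16 / 5/32 = 2/5
P(W=2 | obs) = 9/128 / 5/32 = 9/20

P(W = 1 | obs) = 2/5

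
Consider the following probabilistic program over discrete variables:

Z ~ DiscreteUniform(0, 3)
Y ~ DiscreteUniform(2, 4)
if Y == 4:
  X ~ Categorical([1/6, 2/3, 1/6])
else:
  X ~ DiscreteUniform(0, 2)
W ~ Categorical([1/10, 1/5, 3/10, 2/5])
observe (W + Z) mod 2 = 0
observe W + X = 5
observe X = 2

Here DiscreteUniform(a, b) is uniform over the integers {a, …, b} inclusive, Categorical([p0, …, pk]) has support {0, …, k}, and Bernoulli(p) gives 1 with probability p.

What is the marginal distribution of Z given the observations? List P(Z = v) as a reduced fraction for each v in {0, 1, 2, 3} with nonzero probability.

Enumerate traces; 6 have nonzero weight after conditioning:
  (Z=1, Y=2, X=2, W=3) weight 1/90
  (Z=1, Y=3, X=2, W=3) weight 1/90
  (Z=1, Y=4, X=2, W=3) weight 1/180
  (Z=3, Y=2, X=2, W=3) weight 1/90
  (Z=3, Y=3, X=2, W=3) weight 1/90
  (Z=3, Y=4, X=2, W=3) weight 1/180
Group by Z:
  weight(Z=1) = 1/36
  weight(Z=3) = 1/36
Total weight = 1/36 + 1/36 = 1/18
P(Z=1 | obs) = 1/36 / 1/18 = 1/2
P(Z=3 | obs) = 1/36 / 1/18 = 1/2

P(Z=1) = 1/2, P(Z=3) = 1/2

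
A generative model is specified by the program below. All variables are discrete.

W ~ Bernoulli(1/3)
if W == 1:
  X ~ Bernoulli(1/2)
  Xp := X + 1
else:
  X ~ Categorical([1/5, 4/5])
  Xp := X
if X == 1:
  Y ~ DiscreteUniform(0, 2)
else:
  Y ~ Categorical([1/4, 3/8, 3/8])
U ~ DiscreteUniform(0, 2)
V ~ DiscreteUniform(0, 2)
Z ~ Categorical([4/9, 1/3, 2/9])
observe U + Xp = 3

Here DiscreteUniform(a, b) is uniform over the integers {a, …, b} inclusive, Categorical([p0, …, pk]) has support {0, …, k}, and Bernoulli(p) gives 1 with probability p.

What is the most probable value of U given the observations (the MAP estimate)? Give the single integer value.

argmax_v P(U = v | obs) = 2

Enumerate traces; 81 have nonzero weight after conditioning:
  (W=0, X=1, Y=0, U=2, V=0, Z=0) weight 32/3645
  (W=0, X=1, Y=0, U=2, V=0, Z=1) weight 8/1215
  (W=0, X=1, Y=0, U=2, V=0, Z=2) weight 16/3645
  (W=0, X=1, Y=0, U=2, V=1, Z=0) weight 32/3645
  (W=0, X=1, Y=0, U=2, V=1, Z=1) weight 8/1215
  (W=0, X=1, Y=0, U=2, V=1, Z=2) weight 16/3645
  (W=0, X=1, Y=0, U=2, V=2, Z=0) weight 32/3645
  (W=0, X=1, Y=0, U=2, V=2, Z=1) weight 8/1215
  (W=1, X=1, Y=0, U=1, V=0, Z=0) weight 2/729
  … 72 more
Group by U:
  weight(U=1) = 1/18
  weight(U=2) = 7/30
Total weight = 1/18 + 7/30 = 13/45
P(U=1 | obs) = 1/18 / 13/45 = 5/26
P(U=2 | obs) = 7/30 / 13/45 = 21/26
argmax = 2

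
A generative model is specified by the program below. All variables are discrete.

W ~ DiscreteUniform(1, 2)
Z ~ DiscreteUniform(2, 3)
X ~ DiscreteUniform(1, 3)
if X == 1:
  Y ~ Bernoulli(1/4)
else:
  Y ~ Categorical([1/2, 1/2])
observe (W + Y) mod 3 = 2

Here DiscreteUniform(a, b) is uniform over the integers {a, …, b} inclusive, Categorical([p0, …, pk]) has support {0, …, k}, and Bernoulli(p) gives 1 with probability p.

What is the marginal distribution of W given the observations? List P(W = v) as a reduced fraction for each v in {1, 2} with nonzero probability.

P(W=1) = 5/12, P(W=2) = 7/12

Enumerate traces; 12 have nonzero weight after conditioning:
  (W=1, Z=2, X=1, Y=1) weight 1/48
  (W=1, Z=2, X=2, Y=1) weight 1/24
  (W=1, Z=2, X=3, Y=1) weight 1/24
  (W=1, Z=3, X=1, Y=1) weight 1/48
  (W=1, Z=3, X=2, Y=1) weight 1/24
  (W=1, Z=3, X=3, Y=1) weight 1/24
  (W=2, Z=2, X=1, Y=0) weight 1/16
  (W=2, Z=2, X=2, Y=0) weight 1/24
  … 4 more
Group by W:
  weight(W=1) = 5/24
  weight(W=2) = 7/24
Total weight = 5/24 + 7/24 = 1/2
P(W=1 | obs) = 5/24 / 1/2 = 5/12
P(W=2 | obs) = 7/24 / 1/2 = 7/12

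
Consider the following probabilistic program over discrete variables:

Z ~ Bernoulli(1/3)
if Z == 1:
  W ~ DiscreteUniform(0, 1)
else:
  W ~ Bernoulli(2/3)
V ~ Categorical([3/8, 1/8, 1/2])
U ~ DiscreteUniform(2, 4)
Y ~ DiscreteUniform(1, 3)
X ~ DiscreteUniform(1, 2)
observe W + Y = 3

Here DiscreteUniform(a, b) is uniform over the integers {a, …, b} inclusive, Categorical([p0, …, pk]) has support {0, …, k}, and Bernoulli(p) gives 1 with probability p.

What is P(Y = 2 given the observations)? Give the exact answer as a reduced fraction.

Enumerate traces; 72 have nonzero weight after conditioning:
  (Z=0, W=0, V=0, U=2, Y=3, X=1) weight 1/216
  (Z=0, W=0, V=0, U=2, Y=3, X=2) weight 1/216
  (Z=0, W=0, V=0, U=3, Y=3, X=1) weight 1/216
  (Z=0, W=0, V=0, U=3, Y=3, X=2) weight 1/216
  (Z=0, W=0, V=0, U=4, Y=3, X=1) weight 1/216
  (Z=0, W=0, V=0, U=4, Y=3, X=2) weight 1/216
  (Z=0, W=0, V=1, U=2, Y=3, X=1) weight 1/648
  (Z=0, W=0, V=1, U=2, Y=3, X=2) weight 1/648
  (Z=0, W=1, V=0, U=2, Y=2, X=1) weight 1/108
  … 63 more
Group by Y:
  weight(Y=2) = 11/54
  weight(Y=3) = 7/54
Total weight = 11/54 + 7/54 = 1/3
P(Y=2 | obs) = 11/54 / 1/3 = 11/18
P(Y=3 | obs) = 7/54 / 1/3 = 7/18

P(Y = 2 | obs) = 11/18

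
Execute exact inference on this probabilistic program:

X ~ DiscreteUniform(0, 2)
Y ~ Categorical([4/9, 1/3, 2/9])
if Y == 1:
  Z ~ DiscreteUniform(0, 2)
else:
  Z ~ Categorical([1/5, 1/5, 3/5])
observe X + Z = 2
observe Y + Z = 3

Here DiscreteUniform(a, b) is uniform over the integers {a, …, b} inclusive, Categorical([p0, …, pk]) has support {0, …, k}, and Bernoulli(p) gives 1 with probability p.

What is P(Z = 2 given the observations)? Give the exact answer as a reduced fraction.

Enumerate traces; 2 have nonzero weight after conditioning:
  (X=0, Y=1, Z=2) weight 1/27
  (X=1, Y=2, Z=1) weight 2/135
Group by Z:
  weight(Z=1) = 2/135
  weight(Z=2) = 1/27
Total weight = 2/135 + 1/27 = 7/135
P(Z=1 | obs) = 2/135 / 7/135 = 2/7
P(Z=2 | obs) = 1/27 / 7/135 = 5/7

P(Z = 2 | obs) = 5/7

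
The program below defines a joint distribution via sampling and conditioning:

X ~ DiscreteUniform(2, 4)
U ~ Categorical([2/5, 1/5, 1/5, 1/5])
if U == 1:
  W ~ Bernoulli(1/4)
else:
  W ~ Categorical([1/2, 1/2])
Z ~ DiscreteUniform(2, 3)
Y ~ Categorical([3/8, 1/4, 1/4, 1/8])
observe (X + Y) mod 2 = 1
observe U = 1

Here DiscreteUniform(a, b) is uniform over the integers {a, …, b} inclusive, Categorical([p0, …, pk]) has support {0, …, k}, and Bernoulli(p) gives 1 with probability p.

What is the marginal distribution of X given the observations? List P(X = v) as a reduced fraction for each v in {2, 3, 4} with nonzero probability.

Enumerate traces; 24 have nonzero weight after conditioning:
  (X=2, U=1, W=0, Z=2, Y=1) weight 1/160
  (X=2, U=1, W=0, Z=2, Y=3) weight 1/320
  (X=2, U=1, W=0, Z=3, Y=1) weight 1/160
  (X=2, U=1, W=0, Z=3, Y=3) weight 1/320
  (X=2, U=1, W=1, Z=2, Y=1) weight 1/480
  (X=2, U=1, W=1, Z=2, Y=3) weight 1/960
  (X=2, U=1, W=1, Z=3, Y=1) weight 1/480
  (X=2, U=1, W=1, Z=3, Y=3) weight 1/960
  (X=3, U=1, W=0, Z=2, Y=0) weight 3/320
  (X=4, U=1, W=0, Z=2, Y=1) weight 1/160
  … 14 more
Group by X:
  weight(X=2) = 1/40
  weight(X=3) = 1/24
  weight(X=4) = 1/40
Total weight = 1/40 + 1/24 + 1/40 = 11/120
P(X=2 | obs) = 1/40 / 11/120 = 3/11
P(X=3 | obs) = 1/24 / 11/120 = 5/11
P(X=4 | obs) = 1/40 / 11/120 = 3/11

P(X=2) = 3/11, P(X=3) = 5/11, P(X=4) = 3/11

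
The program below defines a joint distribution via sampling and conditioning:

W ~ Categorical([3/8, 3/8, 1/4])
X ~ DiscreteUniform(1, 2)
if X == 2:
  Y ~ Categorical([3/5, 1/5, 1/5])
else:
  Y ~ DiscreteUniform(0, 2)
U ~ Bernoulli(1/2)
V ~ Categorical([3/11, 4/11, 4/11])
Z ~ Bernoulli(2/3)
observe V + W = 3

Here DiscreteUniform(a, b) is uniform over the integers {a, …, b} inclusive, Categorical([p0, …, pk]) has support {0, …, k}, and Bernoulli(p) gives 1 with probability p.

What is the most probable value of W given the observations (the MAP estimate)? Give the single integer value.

argmax_v P(W = v | obs) = 1

Enumerate traces; 48 have nonzero weight after conditioning:
  (W=1, X=1, Y=0, U=0, V=2, Z=0) weight 1/264
  (W=1, X=1, Y=0, U=0, V=2, Z=1) weight 1/132
  (W=1, X=1, Y=0, U=1, V=2, Z=0) weight 1/264
  (W=1, X=1, Y=0, U=1, V=2, Z=1) weight 1/132
  (W=1, X=1, Y=1, U=0, V=2, Z=0) weight 1/264
  (W=1, X=1, Y=1, U=0, V=2, Z=1) weight 1/132
  (W=1, X=1, Y=1, U=1, V=2, Z=0) weight 1/264
  (W=1, X=1, Y=1, U=1, V=2, Z=1) weight 1/132
  (W=2, X=1, Y=0, U=0, V=1, Z=0) weight 1/396
  … 39 more
Group by W:
  weight(W=1) = 3/22
  weight(W=2) = 1/11
Total weight = 3/22 + 1/11 = 5/22
P(W=1 | obs) = 3/22 / 5/22 = 3/5
P(W=2 | obs) = 1/11 / 5/22 = 2/5
argmax = 1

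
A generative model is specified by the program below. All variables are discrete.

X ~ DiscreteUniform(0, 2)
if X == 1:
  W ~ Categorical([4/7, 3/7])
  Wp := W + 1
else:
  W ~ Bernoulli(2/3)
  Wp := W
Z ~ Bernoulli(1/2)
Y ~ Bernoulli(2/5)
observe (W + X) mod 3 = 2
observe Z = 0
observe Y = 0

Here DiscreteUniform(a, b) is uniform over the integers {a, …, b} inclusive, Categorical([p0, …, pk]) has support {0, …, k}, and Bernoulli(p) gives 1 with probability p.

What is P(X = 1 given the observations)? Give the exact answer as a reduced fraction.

P(X = 1 | obs) = 9/16

Enumerate traces; 2 have nonzero weight after conditioning:
  (X=1, W=1, Z=0, Y=0) weight 3/70
  (X=2, W=0, Z=0, Y=0) weight 1/30
Group by X:
  weight(X=1) = 3/70
  weight(X=2) = 1/30
Total weight = 3/70 + 1/30 = 8/105
P(X=1 | obs) = 3/70 / 8/105 = 9/16
P(X=2 | obs) = 1/30 / 8/105 = 7/16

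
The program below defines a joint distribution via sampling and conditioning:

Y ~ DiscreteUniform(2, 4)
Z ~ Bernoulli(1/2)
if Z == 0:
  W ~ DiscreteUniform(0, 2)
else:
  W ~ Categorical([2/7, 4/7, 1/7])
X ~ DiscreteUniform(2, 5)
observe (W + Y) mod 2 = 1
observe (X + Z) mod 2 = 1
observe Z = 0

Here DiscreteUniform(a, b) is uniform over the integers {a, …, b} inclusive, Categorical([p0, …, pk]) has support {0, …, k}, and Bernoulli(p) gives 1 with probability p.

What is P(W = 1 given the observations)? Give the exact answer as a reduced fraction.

P(W = 1 | obs) = 1/2

Enumerate traces; 8 have nonzero weight after conditioning:
  (Y=2, Z=0, W=1, X=3) weight 1/72
  (Y=2, Z=0, W=1, X=5) weight 1/72
  (Y=3, Z=0, W=0, X=3) weight 1/72
  (Y=3, Z=0, W=0, X=5) weight 1/72
  (Y=3, Z=0, W=2, X=3) weight 1/72
  (Y=3, Z=0, W=2, X=5) weight 1/72
  (Y=4, Z=0, W=1, X=3) weight 1/72
  (Y=4, Z=0, W=1, X=5) weight 1/72
Group by W:
  weight(W=0) = 1/36
  weight(W=1) = 1/18
  weight(W=2) = 1/36
Total weight = 1/36 + 1/18 + 1/36 = 1/9
P(W=0 | obs) = 1/36 / 1/9 = 1/4
P(W=1 | obs) = 1/18 / 1/9 = 1/2
P(W=2 | obs) = 1/36 / 1/9 = 1/4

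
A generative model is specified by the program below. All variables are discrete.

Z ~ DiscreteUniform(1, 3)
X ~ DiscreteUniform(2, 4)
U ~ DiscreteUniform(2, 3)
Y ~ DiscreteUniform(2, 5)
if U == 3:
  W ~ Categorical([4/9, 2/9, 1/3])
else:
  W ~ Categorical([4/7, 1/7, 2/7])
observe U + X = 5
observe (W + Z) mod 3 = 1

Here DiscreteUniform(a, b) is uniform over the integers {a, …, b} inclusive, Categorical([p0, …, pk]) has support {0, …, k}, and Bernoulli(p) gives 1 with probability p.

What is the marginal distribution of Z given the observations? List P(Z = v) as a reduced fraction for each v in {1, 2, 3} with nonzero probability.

Enumerate traces; 24 have nonzero weight after conditioning:
  (Z=1, X=2, U=3, Y=2, W=0) weight 1/162
  (Z=1, X=2, U=3, Y=3, W=0) weight 1/162
  (Z=1, X=2, U=3, Y=4, W=0) weight 1/162
  (Z=1, X=2, U=3, Y=5, W=0) weight 1/162
  (Z=1, X=3, U=2, Y=2, W=0) weight 1/126
  (Z=1, X=3, U=2, Y=3, W=0) weight 1/126
  (Z=1, X=3, U=2, Y=4, W=0) weight 1/126
  (Z=1, X=3, U=2, Y=5, W=0) weight 1/126
  (Z=2, X=2, U=3, Y=2, W=2) weight 1/216
  (Z=3, X=2, U=3, Y=2, W=1) weight 1/324
  … 14 more
Group by Z:
  weight(Z=1) = 32/567
  weight(Z=2) = 13/378
  weight(Z=3) = 23/1134
Total weight = 32/567 + 13/378 + 23/1134 = 1/9
P(Z=1 | obs) = 32/567 / 1/9 = 32/63
P(Z=2 | obs) = 13/378 / 1/9 = 13/42
P(Z=3 | obs) = 23/1134 / 1/9 = 23/126

P(Z=1) = 32/63, P(Z=2) = 13/42, P(Z=3) = 23/126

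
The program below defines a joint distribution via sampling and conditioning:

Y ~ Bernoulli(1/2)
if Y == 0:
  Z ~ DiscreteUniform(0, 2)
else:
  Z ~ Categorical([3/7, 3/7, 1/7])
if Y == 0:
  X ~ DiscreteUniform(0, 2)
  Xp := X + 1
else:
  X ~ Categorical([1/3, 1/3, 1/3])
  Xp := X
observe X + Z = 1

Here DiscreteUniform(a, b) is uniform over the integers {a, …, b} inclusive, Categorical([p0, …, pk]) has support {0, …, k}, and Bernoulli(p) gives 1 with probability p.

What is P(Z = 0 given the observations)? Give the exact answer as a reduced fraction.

Enumerate traces; 4 have nonzero weight after conditioning:
  (Y=0, Z=0, X=1) weight 1/18
  (Y=0, Z=1, X=0) weight 1/18
  (Y=1, Z=0, X=1) weight 1/14
  (Y=1, Z=1, X=0) weight 1/14
Group by Z:
  weight(Z=0) = 8/63
  weight(Z=1) = 8/63
Total weight = 8/63 + 8/63 = 16/63
P(Z=0 | obs) = 8/63 / 16/63 = 1/2
P(Z=1 | obs) = 8/63 / 16/63 = 1/2

P(Z = 0 | obs) = 1/2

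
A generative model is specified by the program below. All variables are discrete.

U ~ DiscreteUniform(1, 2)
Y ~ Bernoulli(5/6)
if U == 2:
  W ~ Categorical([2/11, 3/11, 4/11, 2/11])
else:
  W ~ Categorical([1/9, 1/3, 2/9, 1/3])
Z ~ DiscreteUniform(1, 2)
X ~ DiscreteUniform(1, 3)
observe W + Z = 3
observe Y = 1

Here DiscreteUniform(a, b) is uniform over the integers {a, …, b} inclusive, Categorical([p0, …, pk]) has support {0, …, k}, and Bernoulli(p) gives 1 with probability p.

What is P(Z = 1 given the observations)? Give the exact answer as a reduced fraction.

Enumerate traces; 12 have nonzero weight after conditioning:
  (U=1, Y=1, W=1, Z=2, X=1) weight 5/216
  (U=1, Y=1, W=1, Z=2, X=2) weight 5/216
  (U=1, Y=1, W=1, Z=2, X=3) weight 5/216
  (U=1, Y=1, W=2, Z=1, X=1) weight 5/324
  (U=1, Y=1, W=2, Z=1, X=2) weight 5/324
  (U=1, Y=1, W=2, Z=1, X=3) weight 5/324
  (U=2, Y=1, W=1, Z=2, X=1) weight 5/264
  (U=2, Y=1, W=1, Z=2, X=2) weight 5/264
  … 4 more
Group by Z:
  weight(Z=1) = 145/1188
  weight(Z=2) = 25/198
Total weight = 145/1188 + 25/198 = 295/1188
P(Z=1 | obs) = 145/1188 / 295/1188 = 29/59
P(Z=2 | obs) = 25/198 / 295/1188 = 30/59

P(Z = 1 | obs) = 29/59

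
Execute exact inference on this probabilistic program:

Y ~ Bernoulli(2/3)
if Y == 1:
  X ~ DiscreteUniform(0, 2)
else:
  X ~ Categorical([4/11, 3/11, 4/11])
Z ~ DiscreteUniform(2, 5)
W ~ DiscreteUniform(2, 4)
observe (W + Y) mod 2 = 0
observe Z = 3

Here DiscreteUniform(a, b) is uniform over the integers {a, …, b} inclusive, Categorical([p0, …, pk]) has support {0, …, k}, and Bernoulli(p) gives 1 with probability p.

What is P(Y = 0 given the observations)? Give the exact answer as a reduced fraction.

P(Y = 0 | obs) = 1/2

Enumerate traces; 9 have nonzero weight after conditioning:
  (Y=0, X=0, Z=3, W=2) weight 1/99
  (Y=0, X=0, Z=3, W=4) weight 1/99
  (Y=0, X=1, Z=3, W=2) weight 1/132
  (Y=0, X=1, Z=3, W=4) weight 1/132
  (Y=0, X=2, Z=3, W=2) weight 1/99
  (Y=0, X=2, Z=3, W=4) weight 1/99
  (Y=1, X=0, Z=3, W=3) weight 1/54
  (Y=1, X=1, Z=3, W=3) weight 1/54
  … 1 more
Group by Y:
  weight(Y=0) = 1/18
  weight(Y=1) = 1/18
Total weight = 1/18 + 1/18 = 1/9
P(Y=0 | obs) = 1/18 / 1/9 = 1/2
P(Y=1 | obs) = 1/18 / 1/9 = 1/2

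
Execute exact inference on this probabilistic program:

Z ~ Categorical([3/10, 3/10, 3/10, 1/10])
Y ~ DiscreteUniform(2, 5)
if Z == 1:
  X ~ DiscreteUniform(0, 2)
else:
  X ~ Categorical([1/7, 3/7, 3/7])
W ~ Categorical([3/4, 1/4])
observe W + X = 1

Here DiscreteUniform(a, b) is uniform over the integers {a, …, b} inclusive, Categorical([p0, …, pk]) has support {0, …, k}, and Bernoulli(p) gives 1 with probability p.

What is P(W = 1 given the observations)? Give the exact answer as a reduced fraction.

P(W = 1 | obs) = 1/7

Enumerate traces; 32 have nonzero weight after conditioning:
  (Z=0, Y=2, X=0, W=1) weight 3/1120
  (Z=0, Y=2, X=1, W=0) weight 27/1120
  (Z=0, Y=3, X=0, W=1) weight 3/1120
  (Z=0, Y=3, X=1, W=0) weight 27/1120
  (Z=0, Y=4, X=0, W=1) weight 3/1120
  (Z=0, Y=4, X=1, W=0) weight 27/1120
  (Z=0, Y=5, X=0, W=1) weight 3/1120
  (Z=0, Y=5, X=1, W=0) weight 27/1120
  … 24 more
Group by W:
  weight(W=0) = 3/10
  weight(W=1) = 1/20
Total weight = 3/10 + 1/20 = 7/20
P(W=0 | obs) = 3/10 / 7/20 = 6/7
P(W=1 | obs) = 1/20 / 7/20 = 1/7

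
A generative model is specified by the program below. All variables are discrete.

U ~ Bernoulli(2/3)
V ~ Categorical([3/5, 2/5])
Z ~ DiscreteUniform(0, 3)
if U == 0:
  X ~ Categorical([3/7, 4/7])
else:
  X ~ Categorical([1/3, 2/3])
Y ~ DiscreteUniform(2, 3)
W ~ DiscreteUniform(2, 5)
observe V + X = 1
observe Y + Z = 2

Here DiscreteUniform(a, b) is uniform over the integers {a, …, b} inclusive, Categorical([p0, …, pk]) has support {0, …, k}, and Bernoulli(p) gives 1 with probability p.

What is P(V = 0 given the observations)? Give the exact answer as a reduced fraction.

Enumerate traces; 16 have nonzero weight after conditioning:
  (U=0, V=0, Z=0, X=1, Y=2, W=2) weight 1/280
  (U=0, V=0, Z=0, X=1, Y=2, W=3) weight 1/280
  (U=0, V=0, Z=0, X=1, Y=2, W=4) weight 1/280
  (U=0, V=0, Z=0, X=1, Y=2, W=5) weight 1/280
  (U=0, V=1, Z=0, X=0, Y=2, W=2) weight 1/560
  (U=0, V=1, Z=0, X=0, Y=2, W=3) weight 1/560
  (U=0, V=1, Z=0, X=0, Y=2, W=4) weight 1/560
  (U=0, V=1, Z=0, X=0, Y=2, W=5) weight 1/560
  … 8 more
Group by V:
  weight(V=0) = 1/21
  weight(V=1) = 23/1260
Total weight = 1/21 + 23/1260 = 83/1260
P(V=0 | obs) = 1/21 / 83/1260 = 60/83
P(V=1 | obs) = 23/1260 / 83/1260 = 23/83

P(V = 0 | obs) = 60/83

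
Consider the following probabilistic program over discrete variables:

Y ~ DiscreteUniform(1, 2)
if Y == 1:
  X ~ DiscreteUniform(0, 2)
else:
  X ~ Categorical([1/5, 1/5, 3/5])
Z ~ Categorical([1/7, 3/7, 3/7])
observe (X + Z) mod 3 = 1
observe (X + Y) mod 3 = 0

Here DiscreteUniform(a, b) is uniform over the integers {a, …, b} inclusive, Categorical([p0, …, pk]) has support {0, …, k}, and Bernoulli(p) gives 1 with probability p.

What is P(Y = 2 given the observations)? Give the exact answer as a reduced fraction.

Enumerate traces; 2 have nonzero weight after conditioning:
  (Y=1, X=2, Z=2) weight 1/14
  (Y=2, X=1, Z=0) weight 1/70
Group by Y:
  weight(Y=1) = 1/14
  weight(Y=2) = 1/70
Total weight = 1/14 + 1/70 = 3/35
P(Y=1 | obs) = 1/14 / 3/35 = 5/6
P(Y=2 | obs) = 1/70 / 3/35 = 1/6

P(Y = 2 | obs) = 1/6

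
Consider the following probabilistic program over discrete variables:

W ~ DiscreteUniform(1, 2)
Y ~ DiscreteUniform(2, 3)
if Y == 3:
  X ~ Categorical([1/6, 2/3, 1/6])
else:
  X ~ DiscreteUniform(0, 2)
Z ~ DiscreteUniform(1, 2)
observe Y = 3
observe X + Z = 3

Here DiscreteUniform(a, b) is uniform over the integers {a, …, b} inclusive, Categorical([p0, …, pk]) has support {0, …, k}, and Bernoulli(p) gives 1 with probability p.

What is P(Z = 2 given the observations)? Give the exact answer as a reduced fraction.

P(Z = 2 | obs) = 4/5

Enumerate traces; 4 have nonzero weight after conditioning:
  (W=1, Y=3, X=1, Z=2) weight 1/12
  (W=1, Y=3, X=2, Z=1) weight 1/48
  (W=2, Y=3, X=1, Z=2) weight 1/12
  (W=2, Y=3, X=2, Z=1) weight 1/48
Group by Z:
  weight(Z=1) = 1/24
  weight(Z=2) = 1/6
Total weight = 1/24 + 1/6 = 5/24
P(Z=1 | obs) = 1/24 / 5/24 = 1/5
P(Z=2 | obs) = 1/6 / 5/24 = 4/5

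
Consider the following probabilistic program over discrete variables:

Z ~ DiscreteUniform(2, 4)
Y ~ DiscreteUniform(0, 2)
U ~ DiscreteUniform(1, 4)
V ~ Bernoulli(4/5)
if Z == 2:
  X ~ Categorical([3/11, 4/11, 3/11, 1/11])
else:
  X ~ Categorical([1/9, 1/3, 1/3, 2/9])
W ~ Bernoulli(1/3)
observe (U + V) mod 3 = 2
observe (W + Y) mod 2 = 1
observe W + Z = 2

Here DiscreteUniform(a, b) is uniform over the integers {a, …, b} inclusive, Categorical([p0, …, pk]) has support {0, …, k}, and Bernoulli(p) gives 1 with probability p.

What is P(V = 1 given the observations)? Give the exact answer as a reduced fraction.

Enumerate traces; 12 have nonzero weight after conditioning:
  (Z=2, Y=1, U=1, V=1, X=0, W=0) weight 2/495
  (Z=2, Y=1, U=1, V=1, X=1, W=0) weight 8/1485
  (Z=2, Y=1, U=1, V=1, X=2, W=0) weight 2/495
  (Z=2, Y=1, U=1, V=1, X=3, W=0) weight 2/1485
  (Z=2, Y=1, U=2, V=0, X=0, W=0) weight 1/990
  (Z=2, Y=1, U=2, V=0, X=1, W=0) weight 2/1485
  (Z=2, Y=1, U=2, V=0, X=2, W=0) weight 1/990
  (Z=2, Y=1, U=2, V=0, X=3, W=0) weight 1/2970
  … 4 more
Group by V:
  weight(V=0) = 1/270
  weight(V=1) = 4/135
Total weight = 1/270 + 4/135 = 1/30
P(V=0 | obs) = 1/270 / 1/30 = 1/9
P(V=1 | obs) = 4/135 / 1/30 = 8/9

P(V = 1 | obs) = 8/9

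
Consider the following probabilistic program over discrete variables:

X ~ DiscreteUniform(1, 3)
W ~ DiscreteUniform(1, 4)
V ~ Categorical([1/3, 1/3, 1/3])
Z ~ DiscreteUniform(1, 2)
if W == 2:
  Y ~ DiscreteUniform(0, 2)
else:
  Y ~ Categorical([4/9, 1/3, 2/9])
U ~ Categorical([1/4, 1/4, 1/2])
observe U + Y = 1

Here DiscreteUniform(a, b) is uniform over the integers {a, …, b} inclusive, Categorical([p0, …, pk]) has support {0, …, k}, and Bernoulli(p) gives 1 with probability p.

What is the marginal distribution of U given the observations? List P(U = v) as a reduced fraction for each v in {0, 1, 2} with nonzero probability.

Enumerate traces; 144 have nonzero weight after conditioning:
  (X=1, W=1, V=0, Z=1, Y=0, U=1) weight 1/648
  (X=1, W=1, V=0, Z=1, Y=1, U=0) weight 1/864
  (X=1, W=1, V=0, Z=2, Y=0, U=1) weight 1/648
  (X=1, W=1, V=0, Z=2, Y=1, U=0) weight 1/864
  (X=1, W=1, V=1, Z=1, Y=0, U=1) weight 1/648
  (X=1, W=1, V=1, Z=1, Y=1, U=0) weight 1/864
  (X=1, W=1, V=1, Z=2, Y=0, U=1) weight 1/648
  (X=1, W=1, V=1, Z=2, Y=1, U=0) weight 1/864
  … 136 more
Group by U:
  weight(U=0) = 1/12
  weight(U=1) = 5/48
Total weight = 1/12 + 5/48 = 3/16
P(U=0 | obs) = 1/12 / 3/16 = 4/9
P(U=1 | obs) = 5/48 / 3/16 = 5/9

P(U=0) = 4/9, P(U=1) = 5/9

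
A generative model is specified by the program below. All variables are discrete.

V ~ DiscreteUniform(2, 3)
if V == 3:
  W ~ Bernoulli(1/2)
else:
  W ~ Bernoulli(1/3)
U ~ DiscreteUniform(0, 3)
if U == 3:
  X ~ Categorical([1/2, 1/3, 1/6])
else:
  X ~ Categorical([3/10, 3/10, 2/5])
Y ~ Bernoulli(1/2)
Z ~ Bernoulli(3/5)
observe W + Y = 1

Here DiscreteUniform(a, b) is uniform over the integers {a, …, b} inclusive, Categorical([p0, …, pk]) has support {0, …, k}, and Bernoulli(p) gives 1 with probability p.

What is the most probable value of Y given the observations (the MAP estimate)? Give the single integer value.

argmax_v P(Y = v | obs) = 1

Enumerate traces; 96 have nonzero weight after conditioning:
  (V=2, W=0, U=0, X=0, Y=1, Z=0) weight 1/200
  (V=2, W=0, U=0, X=0, Y=1, Z=1) weight 3/400
  (V=2, W=0, U=0, X=1, Y=1, Z=0) weight 1/200
  (V=2, W=0, U=0, X=1, Y=1, Z=1) weight 3/400
  (V=2, W=0, U=0, X=2, Y=1, Z=0) weight 1/150
  (V=2, W=0, U=0, X=2, Y=1, Z=1) weight 1/100
  (V=2, W=0, U=1, X=0, Y=1, Z=0) weight 1/200
  (V=2, W=0, U=1, X=0, Y=1, Z=1) weight 3/400
  (V=2, W=1, U=0, X=0, Y=0, Z=0) weight 1/400
  … 87 more
Group by Y:
  weight(Y=0) = 5/24
  weight(Y=1) = 7/24
Total weight = 5/24 + 7/24 = 1/2
P(Y=0 | obs) = 5/24 / 1/2 = 5/12
P(Y=1 | obs) = 7/24 / 1/2 = 7/12
argmax = 1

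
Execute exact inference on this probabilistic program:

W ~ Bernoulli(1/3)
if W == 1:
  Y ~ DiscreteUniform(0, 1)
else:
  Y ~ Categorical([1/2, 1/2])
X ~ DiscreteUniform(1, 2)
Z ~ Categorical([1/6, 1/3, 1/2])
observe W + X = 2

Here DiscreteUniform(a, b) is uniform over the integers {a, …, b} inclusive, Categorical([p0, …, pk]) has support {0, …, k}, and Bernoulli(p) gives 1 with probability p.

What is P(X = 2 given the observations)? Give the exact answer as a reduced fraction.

P(X = 2 | obs) = 2/3

Enumerate traces; 12 have nonzero weight after conditioning:
  (W=0, Y=0, X=2, Z=0) weight 1/36
  (W=0, Y=0, X=2, Z=1) weight 1/18
  (W=0, Y=0, X=2, Z=2) weight 1/12
  (W=0, Y=1, X=2, Z=0) weight 1/36
  (W=0, Y=1, X=2, Z=1) weight 1/18
  (W=0, Y=1, X=2, Z=2) weight 1/12
  (W=1, Y=0, X=1, Z=0) weight 1/72
  (W=1, Y=0, X=1, Z=1) weight 1/36
  … 4 more
Group by X:
  weight(X=1) = 1/6
  weight(X=2) = 1/3
Total weight = 1/6 + 1/3 = 1/2
P(X=1 | obs) = 1/6 / 1/2 = 1/3
P(X=2 | obs) = 1/3 / 1/2 = 2/3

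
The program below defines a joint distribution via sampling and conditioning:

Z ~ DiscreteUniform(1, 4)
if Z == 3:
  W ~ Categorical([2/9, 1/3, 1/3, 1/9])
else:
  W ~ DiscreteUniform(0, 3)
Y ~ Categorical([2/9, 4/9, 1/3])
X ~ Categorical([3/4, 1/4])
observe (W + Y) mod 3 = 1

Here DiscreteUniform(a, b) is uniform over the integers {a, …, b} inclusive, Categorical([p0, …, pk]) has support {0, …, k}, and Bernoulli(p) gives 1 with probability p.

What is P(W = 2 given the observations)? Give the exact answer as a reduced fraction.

P(W = 2 | obs) = 13/51

Enumerate traces; 32 have nonzero weight after conditioning:
  (Z=1, W=0, Y=1, X=0) weight 1/48
  (Z=1, W=0, Y=1, X=1) weight 1/144
  (Z=1, W=1, Y=0, X=0) weight 1/96
  (Z=1, W=1, Y=0, X=1) weight 1/288
  (Z=1, W=2, Y=2, X=0) weight 1/64
  (Z=1, W=2, Y=2, X=1) weight 1/192
  (Z=1, W=3, Y=1, X=0) weight 1/48
  (Z=1, W=3, Y=1, X=1) weight 1/144
  … 24 more
Group by W:
  weight(W=0) = 35/324
  weight(W=1) = 13/216
  weight(W=2) = 13/144
  weight(W=3) = 31/324
Total weight = 35/324 + 13/216 + 13/144 + 31/324 = 17/48
P(W=0 | obs) = 35/324 / 17/48 = 140/459
P(W=1 | obs) = 13/216 / 17/48 = 26/153
P(W=2 | obs) = 13/144 / 17/48 = 13/51
P(W=3 | obs) = 31/324 / 17/48 = 124/459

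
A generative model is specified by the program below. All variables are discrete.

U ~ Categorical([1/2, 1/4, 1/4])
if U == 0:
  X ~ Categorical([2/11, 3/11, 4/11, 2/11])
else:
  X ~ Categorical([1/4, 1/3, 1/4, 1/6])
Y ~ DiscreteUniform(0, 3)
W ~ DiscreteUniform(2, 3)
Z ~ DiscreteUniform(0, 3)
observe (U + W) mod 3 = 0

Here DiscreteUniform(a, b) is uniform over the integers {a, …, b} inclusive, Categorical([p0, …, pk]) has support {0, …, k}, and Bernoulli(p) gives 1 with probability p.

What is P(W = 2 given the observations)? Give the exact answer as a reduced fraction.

Enumerate traces; 128 have nonzero weight after conditioning:
  (U=0, X=0, Y=0, W=3, Z=0) weight 1/352
  (U=0, X=0, Y=0, W=3, Z=1) weight 1/352
  (U=0, X=0, Y=0, W=3, Z=2) weight 1/352
  (U=0, X=0, Y=0, W=3, Z=3) weight 1/352
  (U=0, X=0, Y=1, W=3, Z=0) weight 1/352
  (U=0, X=0, Y=1, W=3, Z=1) weight 1/352
  (U=0, X=0, Y=1, W=3, Z=2) weight 1/352
  (U=0, X=0, Y=1, W=3, Z=3) weight 1/352
  (U=1, X=0, Y=0, W=2, Z=0) weight 1/512
  … 119 more
Group by W:
  weight(W=2) = 1/8
  weight(W=3) = 1/4
Total weight = 1/8 + 1/4 = 3/8
P(W=2 | obs) = 1/8 / 3/8 = 1/3
P(W=3 | obs) = 1/4 / 3/8 = 2/3

P(W = 2 | obs) = 1/3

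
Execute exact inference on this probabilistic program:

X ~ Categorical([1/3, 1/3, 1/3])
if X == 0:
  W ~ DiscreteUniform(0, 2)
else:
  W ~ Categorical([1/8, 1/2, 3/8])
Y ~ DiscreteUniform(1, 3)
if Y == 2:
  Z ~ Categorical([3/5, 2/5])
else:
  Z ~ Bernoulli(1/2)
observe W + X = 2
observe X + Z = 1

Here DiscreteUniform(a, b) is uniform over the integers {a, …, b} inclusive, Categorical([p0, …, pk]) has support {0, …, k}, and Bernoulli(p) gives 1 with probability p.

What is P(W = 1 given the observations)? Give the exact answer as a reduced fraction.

P(W = 1 | obs) = 12/19

Enumerate traces; 6 have nonzero weight after conditioning:
  (X=0, W=2, Y=1, Z=1) weight 1/54
  (X=0, W=2, Y=2, Z=1) weight 2/135
  (X=0, W=2, Y=3, Z=1) weight 1/54
  (X=1, W=1, Y=1, Z=0) weight 1/36
  (X=1, W=1, Y=2, Z=0) weight 1/30
  (X=1, W=1, Y=3, Z=0) weight 1/36
Group by W:
  weight(W=1) = 4/45
  weight(W=2) = 7/135
Total weight = 4/45 + 7/135 = 19/135
P(W=1 | obs) = 4/45 / 19/135 = 12/19
P(W=2 | obs) = 7/135 / 19/135 = 7/19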